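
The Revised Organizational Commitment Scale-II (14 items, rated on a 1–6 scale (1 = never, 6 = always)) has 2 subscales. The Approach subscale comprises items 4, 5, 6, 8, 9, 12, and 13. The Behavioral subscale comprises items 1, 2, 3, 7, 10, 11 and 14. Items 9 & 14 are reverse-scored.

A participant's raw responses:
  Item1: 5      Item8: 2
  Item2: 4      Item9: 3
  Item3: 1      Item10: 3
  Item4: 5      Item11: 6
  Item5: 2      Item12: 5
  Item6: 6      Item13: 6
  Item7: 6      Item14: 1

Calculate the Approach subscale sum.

Approach items: 4, 5, 6, 8, 9, 12, 13.
Of these, item 9 is reverse-scored; reversed = (1+6) − raw = 7 − raw.
  item 4: 5
  item 5: 2
  item 6: 6
  item 8: 2
  item 9: 7 − 3 = 4
  item 12: 5
  item 13: 6
Sum = 5 + 2 + 6 + 2 + 4 + 5 + 6 = 30

30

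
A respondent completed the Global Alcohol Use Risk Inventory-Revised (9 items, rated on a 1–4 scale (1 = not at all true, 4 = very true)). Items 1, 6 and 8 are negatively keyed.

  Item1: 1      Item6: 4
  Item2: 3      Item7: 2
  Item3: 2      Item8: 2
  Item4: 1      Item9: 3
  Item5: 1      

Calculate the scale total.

Reversing items 1, 6, & 8 with 5 − raw:
Total = (5−1) + 3 + 2 + 1 + 1 + (5−4) + 2 + (5−2) + 3
      = 4 + 3 + 2 + 1 + 1 + 1 + 2 + 3 + 3 = 20

20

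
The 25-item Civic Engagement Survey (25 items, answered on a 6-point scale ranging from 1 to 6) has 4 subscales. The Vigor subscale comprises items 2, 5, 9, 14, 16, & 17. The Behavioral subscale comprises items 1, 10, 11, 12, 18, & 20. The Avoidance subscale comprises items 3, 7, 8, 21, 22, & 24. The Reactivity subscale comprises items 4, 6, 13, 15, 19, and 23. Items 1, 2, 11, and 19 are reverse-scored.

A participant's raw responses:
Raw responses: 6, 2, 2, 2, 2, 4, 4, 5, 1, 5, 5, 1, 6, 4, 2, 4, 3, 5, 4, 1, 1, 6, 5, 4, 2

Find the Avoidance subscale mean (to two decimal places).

Avoidance items: 3, 7, 8, 21, 22, 24.
  item 3: 2
  item 7: 4
  item 8: 5
  item 21: 1
  item 22: 6
  item 24: 4
Sum = 2 + 4 + 5 + 1 + 6 + 4 = 22
Mean = 22 / 6 = 3.67

3.67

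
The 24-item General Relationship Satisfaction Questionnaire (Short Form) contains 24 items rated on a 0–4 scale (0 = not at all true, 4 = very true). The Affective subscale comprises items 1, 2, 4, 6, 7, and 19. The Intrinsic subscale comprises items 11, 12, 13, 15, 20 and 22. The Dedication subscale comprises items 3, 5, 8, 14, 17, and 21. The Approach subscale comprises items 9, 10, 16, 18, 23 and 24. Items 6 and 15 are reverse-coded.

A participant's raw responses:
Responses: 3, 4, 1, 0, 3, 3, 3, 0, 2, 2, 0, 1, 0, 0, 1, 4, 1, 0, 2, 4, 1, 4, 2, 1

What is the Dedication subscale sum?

6

Dedication items: 3, 5, 8, 14, 17, 21.
  item 3: 1
  item 5: 3
  item 8: 0
  item 14: 0
  item 17: 1
  item 21: 1
Sum = 1 + 3 + 0 + 0 + 1 + 1 = 6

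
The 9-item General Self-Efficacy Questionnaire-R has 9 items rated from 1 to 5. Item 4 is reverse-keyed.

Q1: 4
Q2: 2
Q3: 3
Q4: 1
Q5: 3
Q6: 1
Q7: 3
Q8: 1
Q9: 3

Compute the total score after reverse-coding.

Reversing item 4 with 6 − raw:
Total = 4 + 2 + 3 + (6−1) + 3 + 1 + 3 + 1 + 3
      = 4 + 2 + 3 + 5 + 3 + 1 + 3 + 1 + 3 = 25

25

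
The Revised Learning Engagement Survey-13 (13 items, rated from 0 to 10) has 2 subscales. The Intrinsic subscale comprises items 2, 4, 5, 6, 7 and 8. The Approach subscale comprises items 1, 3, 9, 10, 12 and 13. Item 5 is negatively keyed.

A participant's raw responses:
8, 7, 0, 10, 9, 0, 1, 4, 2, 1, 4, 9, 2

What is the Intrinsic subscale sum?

23

Intrinsic items: 2, 4, 5, 6, 7, 8.
Of these, item 5 is negatively keyed; on a 0–10 scale, reversed = 10 − raw.
  item 2: 7
  item 4: 10
  item 5: 10 − 9 = 1
  item 6: 0
  item 7: 1
  item 8: 4
Sum = 7 + 10 + 1 + 0 + 1 + 4 = 23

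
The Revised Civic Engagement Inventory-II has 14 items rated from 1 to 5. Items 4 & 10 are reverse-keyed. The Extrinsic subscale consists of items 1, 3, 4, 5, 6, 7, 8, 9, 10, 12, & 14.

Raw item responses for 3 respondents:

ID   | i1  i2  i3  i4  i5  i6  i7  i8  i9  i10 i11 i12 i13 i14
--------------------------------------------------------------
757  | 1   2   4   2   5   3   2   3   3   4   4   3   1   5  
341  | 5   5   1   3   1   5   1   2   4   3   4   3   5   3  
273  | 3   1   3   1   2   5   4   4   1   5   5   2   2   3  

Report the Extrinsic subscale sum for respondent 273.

33

Respondent 273 raw: 3, 1, 3, 1, 2, 5, 4, 4, 1, 5, 5, 2, 2, 3.
Extrinsic items: 1, 3, 4, 5, 6, 7, 8, 9, 10, 12, 14.
Reverse-coded (on a 1–5 scale, reversed = 6 − raw):
  item 1: 3
  item 3: 3
  item 4: 6 − 1 = 5
  item 5: 2
  item 6: 5
  item 7: 4
  item 8: 4
  item 9: 1
  item 10: 6 − 5 = 1
  item 12: 2
  item 14: 3
Sum = 3 + 3 + 5 + 2 + 5 + 4 + 4 + 1 + 1 + 2 + 3 = 33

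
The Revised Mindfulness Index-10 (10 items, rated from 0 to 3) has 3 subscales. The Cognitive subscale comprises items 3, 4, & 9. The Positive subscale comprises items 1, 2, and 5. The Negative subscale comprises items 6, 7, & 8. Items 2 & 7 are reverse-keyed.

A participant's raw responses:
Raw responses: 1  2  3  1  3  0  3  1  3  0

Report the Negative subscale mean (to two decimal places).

0.33

Negative items: 6, 7, 8.
Of these, item 7 is reverse-keyed; on a 0–3 scale, reversed = 3 − raw.
  item 6: 0
  item 7: 3 − 3 = 0
  item 8: 1
Sum = 0 + 0 + 1 = 1
Mean = 1 / 3 = 0.33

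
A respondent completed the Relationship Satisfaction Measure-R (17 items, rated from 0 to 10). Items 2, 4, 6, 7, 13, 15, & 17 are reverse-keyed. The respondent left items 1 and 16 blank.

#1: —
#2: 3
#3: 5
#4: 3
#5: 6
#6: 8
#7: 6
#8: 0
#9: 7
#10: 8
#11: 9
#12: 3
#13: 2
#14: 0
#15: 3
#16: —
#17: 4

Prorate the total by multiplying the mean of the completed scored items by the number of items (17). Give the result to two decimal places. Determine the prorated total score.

89.53

Reverse-coded (on a 0–10 scale, reversed = 10 − raw):
  item 2: 10 − 3 = 7
  item 4: 10 − 3 = 7
  item 6: 10 − 8 = 2
  item 7: 10 − 6 = 4
  item 13: 10 − 2 = 8
  item 15: 10 − 3 = 7
  item 17: 10 − 4 = 6
Completed scored items (15 of 17): 7, 5, 7, 6, 2, 4, 0, 7, 8, 9, 3, 8, 0, 7, 6; sum = 79.
Person mean = 79 / 15 ≈ 5.2667
Prorated total = (79 / 15) × 17 = 89.53 (to 2 dp)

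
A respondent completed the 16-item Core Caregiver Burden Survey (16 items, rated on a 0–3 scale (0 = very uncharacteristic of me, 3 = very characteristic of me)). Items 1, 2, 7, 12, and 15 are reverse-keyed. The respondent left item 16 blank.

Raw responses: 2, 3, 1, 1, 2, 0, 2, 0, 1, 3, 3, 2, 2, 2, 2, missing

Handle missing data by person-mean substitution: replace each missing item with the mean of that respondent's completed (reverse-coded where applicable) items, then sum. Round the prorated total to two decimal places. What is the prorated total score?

Reverse-coded (reversed = (0+3) − raw = 3 − raw):
  item 1: 3 − 2 = 1
  item 2: 3 − 3 = 0
  item 7: 3 − 2 = 1
  item 12: 3 − 2 = 1
  item 15: 3 − 2 = 1
Completed scored items (15 of 16): 1, 0, 1, 1, 2, 0, 1, 0, 1, 3, 3, 1, 2, 2, 1; sum = 19.
Person mean = 19 / 15 ≈ 1.2667
Prorated total = (19 / 15) × 16 = 20.27 (to 2 dp)

20.27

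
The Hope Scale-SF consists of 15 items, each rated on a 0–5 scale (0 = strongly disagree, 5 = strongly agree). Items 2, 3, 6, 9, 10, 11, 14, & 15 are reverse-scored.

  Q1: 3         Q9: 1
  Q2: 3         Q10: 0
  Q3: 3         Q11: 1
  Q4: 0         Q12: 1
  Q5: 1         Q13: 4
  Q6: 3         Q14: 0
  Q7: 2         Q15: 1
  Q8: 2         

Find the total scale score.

41

Reverse-scored items use 5 − raw:
  item 2: 5 − 3 = 2
  item 3: 5 − 3 = 2
  item 6: 5 − 3 = 2
  item 9: 5 − 1 = 4
  item 10: 5 − 0 = 5
  item 11: 5 − 1 = 4
  item 14: 5 − 0 = 5
  item 15: 5 − 1 = 4
After reverse-coding: 3, 2, 2, 0, 1, 2, 2, 2, 4, 5, 4, 1, 4, 5, 4
Total = 3 + 2 + 2 + 0 + 1 + 2 + 2 + 2 + 4 + 5 + 4 + 1 + 4 + 5 + 4 = 41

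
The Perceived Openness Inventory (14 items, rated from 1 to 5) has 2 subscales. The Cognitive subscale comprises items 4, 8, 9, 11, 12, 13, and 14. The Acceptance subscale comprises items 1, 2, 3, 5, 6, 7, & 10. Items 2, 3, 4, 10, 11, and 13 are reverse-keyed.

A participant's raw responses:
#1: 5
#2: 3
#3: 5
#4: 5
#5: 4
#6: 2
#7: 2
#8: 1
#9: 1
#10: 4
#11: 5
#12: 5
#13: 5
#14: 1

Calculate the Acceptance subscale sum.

Acceptance items: 1, 2, 3, 5, 6, 7, 10.
Of these, items 2, 3, & 10 are reverse-keyed; reversed = (1+5) − raw = 6 − raw.
  item 1: 5
  item 2: 6 − 3 = 3
  item 3: 6 − 5 = 1
  item 5: 4
  item 6: 2
  item 7: 2
  item 10: 6 − 4 = 2
Sum = 5 + 3 + 1 + 4 + 2 + 2 + 2 = 19

19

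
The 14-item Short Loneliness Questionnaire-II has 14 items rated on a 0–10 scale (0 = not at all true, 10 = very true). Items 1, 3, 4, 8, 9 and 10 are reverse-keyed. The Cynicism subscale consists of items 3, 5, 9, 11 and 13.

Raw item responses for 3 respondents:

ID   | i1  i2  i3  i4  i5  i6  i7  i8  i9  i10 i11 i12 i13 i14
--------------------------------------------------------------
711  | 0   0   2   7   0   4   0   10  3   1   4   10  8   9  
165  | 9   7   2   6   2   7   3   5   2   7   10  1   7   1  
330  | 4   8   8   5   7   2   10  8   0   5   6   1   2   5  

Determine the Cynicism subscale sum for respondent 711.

27

Respondent 711 raw: 0, 0, 2, 7, 0, 4, 0, 10, 3, 1, 4, 10, 8, 9.
Cynicism items: 3, 5, 9, 11, 13.
Reverse-coded (reversed = (0+10) − raw = 10 − raw):
  item 3: 10 − 2 = 8
  item 5: 0
  item 9: 10 − 3 = 7
  item 11: 4
  item 13: 8
Sum = 8 + 0 + 7 + 4 + 8 = 27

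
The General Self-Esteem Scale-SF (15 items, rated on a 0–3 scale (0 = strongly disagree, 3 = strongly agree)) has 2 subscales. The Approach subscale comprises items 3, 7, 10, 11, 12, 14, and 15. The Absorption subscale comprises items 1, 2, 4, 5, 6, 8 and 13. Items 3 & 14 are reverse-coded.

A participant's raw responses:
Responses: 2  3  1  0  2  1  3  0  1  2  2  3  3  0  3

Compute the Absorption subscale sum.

11

Absorption items: 1, 2, 4, 5, 6, 8, 13.
  item 1: 2
  item 2: 3
  item 4: 0
  item 5: 2
  item 6: 1
  item 8: 0
  item 13: 3
Sum = 2 + 3 + 0 + 2 + 1 + 0 + 3 = 11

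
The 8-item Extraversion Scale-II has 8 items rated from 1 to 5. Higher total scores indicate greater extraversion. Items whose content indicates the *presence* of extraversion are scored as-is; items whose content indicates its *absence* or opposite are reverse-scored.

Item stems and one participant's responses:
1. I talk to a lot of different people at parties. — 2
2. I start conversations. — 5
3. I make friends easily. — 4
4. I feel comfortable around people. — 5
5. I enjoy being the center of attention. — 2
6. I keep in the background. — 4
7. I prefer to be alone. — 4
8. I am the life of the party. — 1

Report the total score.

Items 6, 7 describe the absence/opposite of extraversion → reverse-score.
reversed = (1+5) − raw = 6 − raw.
  item 1: 2
  item 2: 5
  item 3: 4
  item 4: 5
  item 5: 2
  item 6: 6 − 4 = 2
  item 7: 6 − 4 = 2
  item 8: 1
Total = 2 + 5 + 4 + 5 + 2 + 2 + 2 + 1 = 23

23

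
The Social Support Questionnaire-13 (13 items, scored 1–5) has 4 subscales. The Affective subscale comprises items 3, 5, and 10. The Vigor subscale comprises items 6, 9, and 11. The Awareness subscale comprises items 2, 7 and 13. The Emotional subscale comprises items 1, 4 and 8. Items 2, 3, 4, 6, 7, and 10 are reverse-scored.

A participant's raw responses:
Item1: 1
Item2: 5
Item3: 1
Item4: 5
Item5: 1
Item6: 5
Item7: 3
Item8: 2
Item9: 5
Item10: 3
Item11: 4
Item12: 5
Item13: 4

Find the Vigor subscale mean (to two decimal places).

3.33

Vigor items: 6, 9, 11.
Of these, item 6 is reverse-scored; reverse-coded value = 6 − response.
  item 6: 6 − 5 = 1
  item 9: 5
  item 11: 4
Sum = 1 + 5 + 4 = 10
Mean = 10 / 3 = 3.33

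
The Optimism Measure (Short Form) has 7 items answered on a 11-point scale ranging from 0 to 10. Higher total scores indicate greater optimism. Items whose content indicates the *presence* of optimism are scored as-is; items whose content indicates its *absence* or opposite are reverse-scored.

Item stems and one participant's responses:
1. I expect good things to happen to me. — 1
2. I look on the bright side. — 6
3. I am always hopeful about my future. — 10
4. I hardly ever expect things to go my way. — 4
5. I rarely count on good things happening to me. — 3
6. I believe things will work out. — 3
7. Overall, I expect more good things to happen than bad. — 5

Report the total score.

Items 4, 5 describe the absence/opposite of optimism → reverse-score.
reversed = (0+10) − raw = 10 − raw.
  item 1: 1
  item 2: 6
  item 3: 10
  item 4: 10 − 4 = 6
  item 5: 10 − 3 = 7
  item 6: 3
  item 7: 5
Total = 1 + 6 + 10 + 6 + 7 + 3 + 5 = 38

38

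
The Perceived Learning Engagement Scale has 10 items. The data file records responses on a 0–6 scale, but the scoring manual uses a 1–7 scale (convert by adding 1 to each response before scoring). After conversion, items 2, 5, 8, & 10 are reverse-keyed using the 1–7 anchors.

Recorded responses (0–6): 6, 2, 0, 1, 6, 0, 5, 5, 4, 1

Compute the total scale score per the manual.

Convert to 1–7: 7, 3, 1, 2, 7, 1, 6, 6, 5, 2
Reverse-coded (reverse-coded value = 8 − response):
  item 2: 8 − 3 = 5
  item 5: 8 − 7 = 1
  item 8: 8 − 6 = 2
  item 10: 8 − 2 = 6
Scored: 7, 5, 1, 2, 1, 1, 6, 2, 5, 6
Total = 36

36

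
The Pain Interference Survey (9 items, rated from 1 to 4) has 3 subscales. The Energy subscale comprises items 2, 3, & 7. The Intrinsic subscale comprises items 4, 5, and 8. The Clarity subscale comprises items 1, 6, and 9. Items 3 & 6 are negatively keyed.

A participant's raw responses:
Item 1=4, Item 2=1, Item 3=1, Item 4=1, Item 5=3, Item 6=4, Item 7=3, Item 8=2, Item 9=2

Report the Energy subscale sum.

Energy items: 2, 3, 7.
Of these, item 3 is negatively keyed; reversed = (1+4) − raw = 5 − raw.
  item 2: 1
  item 3: 5 − 1 = 4
  item 7: 3
Sum = 1 + 4 + 3 = 8

8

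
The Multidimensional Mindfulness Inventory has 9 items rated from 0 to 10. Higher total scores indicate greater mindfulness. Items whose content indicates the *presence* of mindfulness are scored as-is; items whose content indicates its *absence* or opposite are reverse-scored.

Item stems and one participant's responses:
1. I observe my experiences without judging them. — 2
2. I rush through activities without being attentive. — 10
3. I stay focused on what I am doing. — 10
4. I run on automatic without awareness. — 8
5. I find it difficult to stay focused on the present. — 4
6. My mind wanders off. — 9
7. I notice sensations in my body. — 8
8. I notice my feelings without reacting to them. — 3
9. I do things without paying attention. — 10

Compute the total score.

Items 2, 4, 5, 6, 9 describe the absence/opposite of mindfulness → reverse-score.
reversed = (0+10) − raw = 10 − raw.
  item 1: 2
  item 2: 10 − 10 = 0
  item 3: 10
  item 4: 10 − 8 = 2
  item 5: 10 − 4 = 6
  item 6: 10 − 9 = 1
  item 7: 8
  item 8: 3
  item 9: 10 − 10 = 0
Total = 2 + 0 + 10 + 2 + 6 + 1 + 8 + 3 + 0 = 32

32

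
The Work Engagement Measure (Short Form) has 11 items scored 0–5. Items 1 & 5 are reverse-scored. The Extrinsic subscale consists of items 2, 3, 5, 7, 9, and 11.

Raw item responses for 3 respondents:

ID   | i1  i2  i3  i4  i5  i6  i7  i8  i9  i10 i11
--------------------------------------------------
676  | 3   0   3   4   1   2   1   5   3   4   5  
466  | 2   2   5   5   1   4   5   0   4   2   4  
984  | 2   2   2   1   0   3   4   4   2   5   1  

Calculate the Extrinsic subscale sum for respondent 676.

Respondent 676 raw: 3, 0, 3, 4, 1, 2, 1, 5, 3, 4, 5.
Extrinsic items: 2, 3, 5, 7, 9, 11.
Reverse-coded (reversed = (0+5) − raw = 5 − raw):
  item 2: 0
  item 3: 3
  item 5: 5 − 1 = 4
  item 7: 1
  item 9: 3
  item 11: 5
Sum = 0 + 3 + 4 + 1 + 3 + 5 = 16

16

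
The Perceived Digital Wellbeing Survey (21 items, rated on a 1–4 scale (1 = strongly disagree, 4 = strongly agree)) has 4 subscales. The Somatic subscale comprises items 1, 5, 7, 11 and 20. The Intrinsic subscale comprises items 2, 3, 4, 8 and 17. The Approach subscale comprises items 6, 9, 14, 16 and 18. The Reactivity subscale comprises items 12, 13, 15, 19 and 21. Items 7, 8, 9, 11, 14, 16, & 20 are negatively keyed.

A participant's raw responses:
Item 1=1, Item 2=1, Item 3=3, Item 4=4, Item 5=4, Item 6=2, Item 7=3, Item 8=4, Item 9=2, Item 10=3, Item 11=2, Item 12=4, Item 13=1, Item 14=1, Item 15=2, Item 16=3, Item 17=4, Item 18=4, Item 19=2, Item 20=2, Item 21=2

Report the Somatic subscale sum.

Somatic items: 1, 5, 7, 11, 20.
Of these, items 7, 11, and 20 are negatively keyed; reversed = (1+4) − raw = 5 − raw.
  item 1: 1
  item 5: 4
  item 7: 5 − 3 = 2
  item 11: 5 − 2 = 3
  item 20: 5 − 2 = 3
Sum = 1 + 4 + 2 + 3 + 3 = 13

13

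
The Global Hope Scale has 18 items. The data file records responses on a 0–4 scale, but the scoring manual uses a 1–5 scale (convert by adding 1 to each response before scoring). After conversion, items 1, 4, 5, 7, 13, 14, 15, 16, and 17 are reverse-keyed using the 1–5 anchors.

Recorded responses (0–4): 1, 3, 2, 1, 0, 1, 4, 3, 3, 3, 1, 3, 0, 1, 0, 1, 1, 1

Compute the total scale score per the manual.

65

Convert to 1–5: 2, 4, 3, 2, 1, 2, 5, 4, 4, 4, 2, 4, 1, 2, 1, 2, 2, 2
Reverse-coded (reverse-coded value = 6 − response):
  item 1: 6 − 2 = 4
  item 4: 6 − 2 = 4
  item 5: 6 − 1 = 5
  item 7: 6 − 5 = 1
  item 13: 6 − 1 = 5
  item 14: 6 − 2 = 4
  item 15: 6 − 1 = 5
  item 16: 6 − 2 = 4
  item 17: 6 − 2 = 4
Scored: 4, 4, 3, 4, 5, 2, 1, 4, 4, 4, 2, 4, 5, 4, 5, 4, 4, 2
Total = 65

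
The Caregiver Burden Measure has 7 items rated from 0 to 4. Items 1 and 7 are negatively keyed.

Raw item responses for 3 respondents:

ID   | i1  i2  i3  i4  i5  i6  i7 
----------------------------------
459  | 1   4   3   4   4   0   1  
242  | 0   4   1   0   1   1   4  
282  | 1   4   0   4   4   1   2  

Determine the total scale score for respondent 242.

Respondent 242 raw: 0, 4, 1, 0, 1, 1, 4.
Reverse-coded (reversed = (0+4) − raw = 4 − raw):
  item 1: 4 − 0 = 4
  item 2: 4
  item 3: 1
  item 4: 0
  item 5: 1
  item 6: 1
  item 7: 4 − 4 = 0
Sum = 4 + 4 + 1 + 0 + 1 + 1 + 0 = 11

11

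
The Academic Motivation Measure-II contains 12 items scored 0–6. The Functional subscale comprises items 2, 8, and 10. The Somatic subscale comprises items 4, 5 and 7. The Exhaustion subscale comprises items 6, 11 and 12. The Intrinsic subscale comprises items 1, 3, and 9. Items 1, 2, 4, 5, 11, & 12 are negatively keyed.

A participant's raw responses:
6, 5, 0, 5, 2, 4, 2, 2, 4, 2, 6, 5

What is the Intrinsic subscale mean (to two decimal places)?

Intrinsic items: 1, 3, 9.
Of these, item 1 is negatively keyed; reverse-coded value = 6 − response.
  item 1: 6 − 6 = 0
  item 3: 0
  item 9: 4
Sum = 0 + 0 + 4 = 4
Mean = 4 / 3 = 1.33

1.33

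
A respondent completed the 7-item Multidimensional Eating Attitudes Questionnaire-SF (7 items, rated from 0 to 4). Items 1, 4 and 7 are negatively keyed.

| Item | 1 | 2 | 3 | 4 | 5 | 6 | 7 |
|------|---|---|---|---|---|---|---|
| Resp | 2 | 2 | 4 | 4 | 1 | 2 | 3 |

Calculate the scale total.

12

Reverse-coded items (reversed = (0+4) − raw = 4 − raw):
  item 1: 4 − 2 = 2
  item 4: 4 − 4 = 0
  item 7: 4 − 3 = 1
Scored responses: 2, 2, 4, 0, 1, 2, 1
Total = 2 + 2 + 4 + 0 + 1 + 2 + 1 = 12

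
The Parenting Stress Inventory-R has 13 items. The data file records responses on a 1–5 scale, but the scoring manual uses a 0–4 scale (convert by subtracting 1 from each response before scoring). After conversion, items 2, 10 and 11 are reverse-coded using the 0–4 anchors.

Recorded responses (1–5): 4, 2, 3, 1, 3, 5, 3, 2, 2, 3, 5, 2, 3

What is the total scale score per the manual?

23

Convert to 0–4: 3, 1, 2, 0, 2, 4, 2, 1, 1, 2, 4, 1, 2
Reverse-coded (reverse-coded value = 4 − response):
  item 2: 4 − 1 = 3
  item 10: 4 − 2 = 2
  item 11: 4 − 4 = 0
Scored: 3, 3, 2, 0, 2, 4, 2, 1, 1, 2, 0, 1, 2
Total = 23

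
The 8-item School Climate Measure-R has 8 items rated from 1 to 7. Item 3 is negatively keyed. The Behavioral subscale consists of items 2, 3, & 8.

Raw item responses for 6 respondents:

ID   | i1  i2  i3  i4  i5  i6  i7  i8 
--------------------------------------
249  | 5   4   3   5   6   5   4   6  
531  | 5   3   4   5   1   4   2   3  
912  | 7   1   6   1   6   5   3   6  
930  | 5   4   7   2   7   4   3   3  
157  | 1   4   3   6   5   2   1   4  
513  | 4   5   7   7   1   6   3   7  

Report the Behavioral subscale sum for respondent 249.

Respondent 249 raw: 5, 4, 3, 5, 6, 5, 4, 6.
Behavioral items: 2, 3, 8.
Reverse-coded (reversed = (1+7) − raw = 8 − raw):
  item 2: 4
  item 3: 8 − 3 = 5
  item 8: 6
Sum = 4 + 5 + 6 = 15

15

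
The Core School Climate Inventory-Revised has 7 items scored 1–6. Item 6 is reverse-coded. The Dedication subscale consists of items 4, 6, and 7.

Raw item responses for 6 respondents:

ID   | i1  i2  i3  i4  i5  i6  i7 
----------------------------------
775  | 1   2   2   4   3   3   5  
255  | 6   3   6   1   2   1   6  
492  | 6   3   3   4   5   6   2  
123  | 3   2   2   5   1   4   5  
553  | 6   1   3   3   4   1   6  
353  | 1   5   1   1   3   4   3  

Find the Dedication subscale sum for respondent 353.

Respondent 353 raw: 1, 5, 1, 1, 3, 4, 3.
Dedication items: 4, 6, 7.
Reverse-coded (reversed = (1+6) − raw = 7 − raw):
  item 4: 1
  item 6: 7 − 4 = 3
  item 7: 3
Sum = 1 + 3 + 3 = 7

7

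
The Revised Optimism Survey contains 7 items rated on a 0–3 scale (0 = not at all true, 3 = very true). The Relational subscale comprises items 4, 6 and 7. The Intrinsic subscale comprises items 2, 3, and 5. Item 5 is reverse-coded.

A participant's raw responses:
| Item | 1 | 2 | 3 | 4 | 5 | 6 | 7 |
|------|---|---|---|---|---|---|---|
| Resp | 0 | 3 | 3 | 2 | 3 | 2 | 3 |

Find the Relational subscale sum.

Relational items: 4, 6, 7.
  item 4: 2
  item 6: 2
  item 7: 3
Sum = 2 + 2 + 3 = 7

7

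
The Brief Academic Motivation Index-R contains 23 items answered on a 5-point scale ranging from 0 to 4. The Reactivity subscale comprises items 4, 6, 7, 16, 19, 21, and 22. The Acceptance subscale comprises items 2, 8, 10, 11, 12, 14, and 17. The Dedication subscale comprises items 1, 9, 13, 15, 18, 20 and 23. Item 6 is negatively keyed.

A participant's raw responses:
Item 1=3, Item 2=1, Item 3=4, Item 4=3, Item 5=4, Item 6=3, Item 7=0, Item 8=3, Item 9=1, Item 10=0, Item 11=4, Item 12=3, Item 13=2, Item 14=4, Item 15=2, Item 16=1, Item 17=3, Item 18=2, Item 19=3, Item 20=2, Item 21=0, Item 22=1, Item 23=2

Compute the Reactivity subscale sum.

Reactivity items: 4, 6, 7, 16, 19, 21, 22.
Of these, item 6 is negatively keyed; on a 0–4 scale, reversed = 4 − raw.
  item 4: 3
  item 6: 4 − 3 = 1
  item 7: 0
  item 16: 1
  item 19: 3
  item 21: 0
  item 22: 1
Sum = 3 + 1 + 0 + 1 + 3 + 0 + 1 = 9

9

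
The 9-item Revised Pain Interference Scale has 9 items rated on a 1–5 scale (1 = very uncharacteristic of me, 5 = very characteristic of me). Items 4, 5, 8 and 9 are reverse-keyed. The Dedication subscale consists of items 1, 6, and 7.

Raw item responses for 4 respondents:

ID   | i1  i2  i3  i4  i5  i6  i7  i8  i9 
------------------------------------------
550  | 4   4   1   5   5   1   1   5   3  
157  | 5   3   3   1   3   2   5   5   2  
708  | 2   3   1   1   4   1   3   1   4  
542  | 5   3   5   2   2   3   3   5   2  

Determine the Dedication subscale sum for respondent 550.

6

Respondent 550 raw: 4, 4, 1, 5, 5, 1, 1, 5, 3.
Dedication items: 1, 6, 7.
Reverse-coded (reverse-coded value = 6 − response):
  item 1: 4
  item 6: 1
  item 7: 1
Sum = 4 + 1 + 1 = 6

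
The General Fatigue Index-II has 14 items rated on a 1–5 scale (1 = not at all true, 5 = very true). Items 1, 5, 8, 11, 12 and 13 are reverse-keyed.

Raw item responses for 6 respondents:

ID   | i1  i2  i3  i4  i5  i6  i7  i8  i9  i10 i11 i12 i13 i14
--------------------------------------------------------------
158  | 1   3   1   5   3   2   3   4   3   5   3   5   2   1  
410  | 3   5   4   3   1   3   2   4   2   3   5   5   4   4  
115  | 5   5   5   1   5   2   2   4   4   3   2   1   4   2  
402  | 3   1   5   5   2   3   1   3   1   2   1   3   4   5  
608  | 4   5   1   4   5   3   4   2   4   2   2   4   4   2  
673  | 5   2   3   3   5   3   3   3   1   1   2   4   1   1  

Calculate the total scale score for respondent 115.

39

Respondent 115 raw: 5, 5, 5, 1, 5, 2, 2, 4, 4, 3, 2, 1, 4, 2.
Reverse-coded (on a 1–5 scale, reversed = 6 − raw):
  item 1: 6 − 5 = 1
  item 2: 5
  item 3: 5
  item 4: 1
  item 5: 6 − 5 = 1
  item 6: 2
  item 7: 2
  item 8: 6 − 4 = 2
  item 9: 4
  item 10: 3
  item 11: 6 − 2 = 4
  item 12: 6 − 1 = 5
  item 13: 6 − 4 = 2
  item 14: 2
Sum = 1 + 5 + 5 + 1 + 1 + 2 + 2 + 2 + 4 + 3 + 4 + 5 + 2 + 2 = 39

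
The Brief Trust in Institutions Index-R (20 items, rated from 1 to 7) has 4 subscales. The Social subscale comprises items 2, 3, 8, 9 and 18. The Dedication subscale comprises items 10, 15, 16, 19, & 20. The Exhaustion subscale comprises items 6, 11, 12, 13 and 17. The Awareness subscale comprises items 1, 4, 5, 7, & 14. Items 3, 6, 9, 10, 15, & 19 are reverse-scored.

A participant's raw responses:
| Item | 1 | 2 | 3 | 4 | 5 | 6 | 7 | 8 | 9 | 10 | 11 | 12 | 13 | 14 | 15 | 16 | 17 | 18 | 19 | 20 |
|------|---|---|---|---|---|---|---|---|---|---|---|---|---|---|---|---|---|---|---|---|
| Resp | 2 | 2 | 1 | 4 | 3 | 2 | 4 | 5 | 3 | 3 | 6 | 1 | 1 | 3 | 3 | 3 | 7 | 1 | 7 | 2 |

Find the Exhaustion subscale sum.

Exhaustion items: 6, 11, 12, 13, 17.
Of these, item 6 is reverse-scored; reversed = (1+7) − raw = 8 − raw.
  item 6: 8 − 2 = 6
  item 11: 6
  item 12: 1
  item 13: 1
  item 17: 7
Sum = 6 + 6 + 1 + 1 + 7 = 21

21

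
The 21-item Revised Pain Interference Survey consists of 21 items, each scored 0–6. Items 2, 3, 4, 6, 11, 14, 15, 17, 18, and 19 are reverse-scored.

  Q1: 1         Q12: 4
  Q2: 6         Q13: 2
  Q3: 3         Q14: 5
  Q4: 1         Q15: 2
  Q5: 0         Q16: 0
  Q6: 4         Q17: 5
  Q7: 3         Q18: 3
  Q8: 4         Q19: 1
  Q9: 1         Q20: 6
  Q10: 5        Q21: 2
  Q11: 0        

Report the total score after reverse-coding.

Reversing items 2, 3, 4, 6, 11, 14, 15, 17, 18, & 19 with 6 − raw:
Total = 1 + (6−6) + (6−3) + (6−1) + 0 + (6−4) + 3 + 4 + 1 + 5 + (6−0) + 4 + 2 + (6−5) + (6−2) + 0 + (6−5) + (6−3) + (6−1) + 6 + 2
      = 1 + 0 + 3 + 5 + 0 + 2 + 3 + 4 + 1 + 5 + 6 + 4 + 2 + 1 + 4 + 0 + 1 + 3 + 5 + 6 + 2 = 58

58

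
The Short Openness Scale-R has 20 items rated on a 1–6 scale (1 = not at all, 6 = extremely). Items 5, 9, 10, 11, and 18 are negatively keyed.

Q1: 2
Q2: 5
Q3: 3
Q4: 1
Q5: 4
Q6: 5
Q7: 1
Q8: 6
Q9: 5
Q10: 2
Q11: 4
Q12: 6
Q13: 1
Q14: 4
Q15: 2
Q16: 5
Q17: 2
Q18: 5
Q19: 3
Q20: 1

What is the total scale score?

Reverse-coded items (reverse-coded value = 7 − response):
  item 5: 7 − 4 = 3
  item 9: 7 − 5 = 2
  item 10: 7 − 2 = 5
  item 11: 7 − 4 = 3
  item 18: 7 − 5 = 2
After reverse-coding: 2, 5, 3, 1, 3, 5, 1, 6, 2, 5, 3, 6, 1, 4, 2, 5, 2, 2, 3, 1
Total = 2 + 5 + 3 + 1 + 3 + 5 + 1 + 6 + 2 + 5 + 3 + 6 + 1 + 4 + 2 + 5 + 2 + 2 + 3 + 1 = 62

62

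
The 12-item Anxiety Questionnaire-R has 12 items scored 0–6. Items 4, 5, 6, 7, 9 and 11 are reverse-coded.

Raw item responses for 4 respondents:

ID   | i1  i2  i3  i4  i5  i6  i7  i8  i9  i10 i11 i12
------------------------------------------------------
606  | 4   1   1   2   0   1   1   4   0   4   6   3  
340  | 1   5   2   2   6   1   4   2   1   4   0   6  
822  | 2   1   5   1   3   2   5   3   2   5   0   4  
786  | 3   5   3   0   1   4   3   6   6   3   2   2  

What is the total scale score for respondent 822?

43

Respondent 822 raw: 2, 1, 5, 1, 3, 2, 5, 3, 2, 5, 0, 4.
Reverse-coded (reversed = (0+6) − raw = 6 − raw):
  item 1: 2
  item 2: 1
  item 3: 5
  item 4: 6 − 1 = 5
  item 5: 6 − 3 = 3
  item 6: 6 − 2 = 4
  item 7: 6 − 5 = 1
  item 8: 3
  item 9: 6 − 2 = 4
  item 10: 5
  item 11: 6 − 0 = 6
  item 12: 4
Sum = 2 + 1 + 5 + 5 + 3 + 4 + 1 + 3 + 4 + 5 + 6 + 4 = 43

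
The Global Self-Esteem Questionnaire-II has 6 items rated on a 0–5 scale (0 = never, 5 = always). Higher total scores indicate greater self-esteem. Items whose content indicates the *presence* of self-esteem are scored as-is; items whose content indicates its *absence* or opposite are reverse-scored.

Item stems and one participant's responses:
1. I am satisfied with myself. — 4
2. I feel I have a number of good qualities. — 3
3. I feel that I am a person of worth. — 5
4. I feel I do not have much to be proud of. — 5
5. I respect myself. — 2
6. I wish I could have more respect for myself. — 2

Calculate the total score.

17

Items 4, 6 describe the absence/opposite of self-esteem → reverse-score.
on a 0–5 scale, reversed = 5 − raw.
  item 1: 4
  item 2: 3
  item 3: 5
  item 4: 5 − 5 = 0
  item 5: 2
  item 6: 5 − 2 = 3
Total = 4 + 3 + 5 + 0 + 2 + 3 = 17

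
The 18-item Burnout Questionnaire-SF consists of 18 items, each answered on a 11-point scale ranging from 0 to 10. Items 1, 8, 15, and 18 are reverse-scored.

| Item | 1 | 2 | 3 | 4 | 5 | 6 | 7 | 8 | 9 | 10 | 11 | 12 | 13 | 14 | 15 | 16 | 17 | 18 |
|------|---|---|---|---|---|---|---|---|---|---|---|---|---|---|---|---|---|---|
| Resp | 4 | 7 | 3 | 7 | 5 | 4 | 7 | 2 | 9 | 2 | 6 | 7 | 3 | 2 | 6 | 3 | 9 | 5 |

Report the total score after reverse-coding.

97

Raw sum = 91. Reverse-scored items: 1, 8, 15, 18; their raw sum = 17.
Each reversal replaces raw with 10 − raw, changing the total by 10 − 2·raw per item.
Total = 91 + 4·10 − 2·17 = 91 + 40 − 34 = 97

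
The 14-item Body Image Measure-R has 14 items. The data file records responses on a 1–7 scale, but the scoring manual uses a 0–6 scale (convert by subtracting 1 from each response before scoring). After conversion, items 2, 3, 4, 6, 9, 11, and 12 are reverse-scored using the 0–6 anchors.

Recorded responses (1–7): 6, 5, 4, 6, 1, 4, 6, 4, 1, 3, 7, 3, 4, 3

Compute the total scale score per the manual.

Convert to 0–6: 5, 4, 3, 5, 0, 3, 5, 3, 0, 2, 6, 2, 3, 2
Reverse-coded (reverse-coded value = 6 − response):
  item 2: 6 − 4 = 2
  item 3: 6 − 3 = 3
  item 4: 6 − 5 = 1
  item 6: 6 − 3 = 3
  item 9: 6 − 0 = 6
  item 11: 6 − 6 = 0
  item 12: 6 − 2 = 4
Scored: 5, 2, 3, 1, 0, 3, 5, 3, 6, 2, 0, 4, 3, 2
Total = 39

39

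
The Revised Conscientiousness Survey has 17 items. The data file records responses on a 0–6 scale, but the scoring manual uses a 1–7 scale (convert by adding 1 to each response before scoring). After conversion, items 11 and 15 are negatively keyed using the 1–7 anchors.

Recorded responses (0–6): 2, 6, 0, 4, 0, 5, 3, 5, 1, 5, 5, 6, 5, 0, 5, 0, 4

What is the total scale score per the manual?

65

Convert to 1–7: 3, 7, 1, 5, 1, 6, 4, 6, 2, 6, 6, 7, 6, 1, 6, 1, 5
Reverse-coded (on a 1–7 scale, reversed = 8 − raw):
  item 11: 8 − 6 = 2
  item 15: 8 − 6 = 2
Scored: 3, 7, 1, 5, 1, 6, 4, 6, 2, 6, 2, 7, 6, 1, 2, 1, 5
Total = 65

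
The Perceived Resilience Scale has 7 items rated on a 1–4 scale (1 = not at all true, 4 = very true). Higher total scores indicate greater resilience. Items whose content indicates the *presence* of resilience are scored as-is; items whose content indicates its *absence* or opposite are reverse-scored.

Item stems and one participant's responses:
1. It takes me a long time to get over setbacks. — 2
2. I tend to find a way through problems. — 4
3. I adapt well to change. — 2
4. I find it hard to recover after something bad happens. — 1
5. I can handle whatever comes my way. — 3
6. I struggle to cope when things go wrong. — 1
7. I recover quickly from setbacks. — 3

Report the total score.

23

Items 1, 4, 6 describe the absence/opposite of resilience → reverse-score.
reversed = (1+4) − raw = 5 − raw.
  item 1: 5 − 2 = 3
  item 2: 4
  item 3: 2
  item 4: 5 − 1 = 4
  item 5: 3
  item 6: 5 − 1 = 4
  item 7: 3
Total = 3 + 4 + 2 + 4 + 3 + 4 + 3 = 23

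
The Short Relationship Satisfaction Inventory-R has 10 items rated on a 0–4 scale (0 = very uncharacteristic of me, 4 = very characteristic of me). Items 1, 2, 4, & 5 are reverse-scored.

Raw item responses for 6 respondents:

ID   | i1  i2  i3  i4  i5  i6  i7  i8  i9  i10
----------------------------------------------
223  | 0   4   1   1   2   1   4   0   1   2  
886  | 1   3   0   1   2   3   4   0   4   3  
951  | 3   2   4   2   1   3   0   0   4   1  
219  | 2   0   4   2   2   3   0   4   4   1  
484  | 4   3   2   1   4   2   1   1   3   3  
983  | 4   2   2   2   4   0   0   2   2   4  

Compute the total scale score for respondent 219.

Respondent 219 raw: 2, 0, 4, 2, 2, 3, 0, 4, 4, 1.
Reverse-coded (on a 0–4 scale, reversed = 4 − raw):
  item 1: 4 − 2 = 2
  item 2: 4 − 0 = 4
  item 3: 4
  item 4: 4 − 2 = 2
  item 5: 4 − 2 = 2
  item 6: 3
  item 7: 0
  item 8: 4
  item 9: 4
  item 10: 1
Sum = 2 + 4 + 4 + 2 + 2 + 3 + 0 + 4 + 4 + 1 = 26

26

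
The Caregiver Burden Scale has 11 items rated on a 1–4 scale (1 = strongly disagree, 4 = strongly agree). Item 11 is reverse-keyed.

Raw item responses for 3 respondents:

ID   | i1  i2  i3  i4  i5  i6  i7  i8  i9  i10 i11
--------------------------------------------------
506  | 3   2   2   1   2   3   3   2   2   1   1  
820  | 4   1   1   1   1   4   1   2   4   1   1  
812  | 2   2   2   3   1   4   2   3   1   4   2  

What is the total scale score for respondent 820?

24

Respondent 820 raw: 4, 1, 1, 1, 1, 4, 1, 2, 4, 1, 1.
Reverse-coded (reversed = (1+4) − raw = 5 − raw):
  item 1: 4
  item 2: 1
  item 3: 1
  item 4: 1
  item 5: 1
  item 6: 4
  item 7: 1
  item 8: 2
  item 9: 4
  item 10: 1
  item 11: 5 − 1 = 4
Sum = 4 + 1 + 1 + 1 + 1 + 4 + 1 + 2 + 4 + 1 + 4 = 24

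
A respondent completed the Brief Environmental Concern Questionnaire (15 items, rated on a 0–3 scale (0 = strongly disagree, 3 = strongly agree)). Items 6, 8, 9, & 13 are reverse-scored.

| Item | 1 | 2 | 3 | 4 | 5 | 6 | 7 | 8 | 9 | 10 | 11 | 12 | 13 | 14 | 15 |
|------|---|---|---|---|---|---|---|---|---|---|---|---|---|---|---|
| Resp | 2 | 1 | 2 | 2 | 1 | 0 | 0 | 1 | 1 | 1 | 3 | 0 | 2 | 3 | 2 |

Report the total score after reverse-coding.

Reverse-coded items (reversed = (0+3) − raw = 3 − raw):
  item 6: 3 − 0 = 3
  item 8: 3 − 1 = 2
  item 9: 3 − 1 = 2
  item 13: 3 − 2 = 1
After reverse-coding: 2, 1, 2, 2, 1, 3, 0, 2, 2, 1, 3, 0, 1, 3, 2
Total = 2 + 1 + 2 + 2 + 1 + 3 + 0 + 2 + 2 + 1 + 3 + 0 + 1 + 3 + 2 = 25

25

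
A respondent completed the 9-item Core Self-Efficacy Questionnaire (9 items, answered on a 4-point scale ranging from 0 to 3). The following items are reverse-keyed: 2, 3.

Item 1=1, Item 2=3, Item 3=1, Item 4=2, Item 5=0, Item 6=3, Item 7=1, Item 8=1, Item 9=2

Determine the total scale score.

12

Reverse-keyed items use 3 − raw:
  item 2: 3 − 3 = 0
  item 3: 3 − 1 = 2
Scored responses: 1, 0, 2, 2, 0, 3, 1, 1, 2
Total = 1 + 0 + 2 + 2 + 0 + 3 + 1 + 1 + 2 = 12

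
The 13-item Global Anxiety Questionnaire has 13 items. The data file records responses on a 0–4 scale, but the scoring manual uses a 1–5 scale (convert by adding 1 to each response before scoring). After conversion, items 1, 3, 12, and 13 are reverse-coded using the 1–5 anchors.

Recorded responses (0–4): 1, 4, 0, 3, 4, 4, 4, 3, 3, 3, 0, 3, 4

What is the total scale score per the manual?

49

Convert to 1–5: 2, 5, 1, 4, 5, 5, 5, 4, 4, 4, 1, 4, 5
Reverse-coded (on a 1–5 scale, reversed = 6 − raw):
  item 1: 6 − 2 = 4
  item 3: 6 − 1 = 5
  item 12: 6 − 4 = 2
  item 13: 6 − 5 = 1
Scored: 4, 5, 5, 4, 5, 5, 5, 4, 4, 4, 1, 2, 1
Total = 49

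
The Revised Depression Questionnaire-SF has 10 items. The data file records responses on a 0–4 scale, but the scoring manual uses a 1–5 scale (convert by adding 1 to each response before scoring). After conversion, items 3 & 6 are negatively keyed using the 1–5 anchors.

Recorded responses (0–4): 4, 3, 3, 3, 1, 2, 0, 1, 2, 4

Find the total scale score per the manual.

31

Convert to 1–5: 5, 4, 4, 4, 2, 3, 1, 2, 3, 5
Reverse-coded (reverse-coded value = 6 − response):
  item 3: 6 − 4 = 2
  item 6: 6 − 3 = 3
Scored: 5, 4, 2, 4, 2, 3, 1, 2, 3, 5
Total = 31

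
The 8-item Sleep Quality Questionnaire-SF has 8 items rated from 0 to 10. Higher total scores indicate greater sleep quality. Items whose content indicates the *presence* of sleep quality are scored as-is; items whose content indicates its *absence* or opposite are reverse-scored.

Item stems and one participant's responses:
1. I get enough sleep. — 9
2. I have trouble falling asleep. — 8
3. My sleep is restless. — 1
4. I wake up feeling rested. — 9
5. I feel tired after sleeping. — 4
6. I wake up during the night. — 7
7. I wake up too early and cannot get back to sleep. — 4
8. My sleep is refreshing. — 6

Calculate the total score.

50

Items 2, 3, 5, 6, 7 describe the absence/opposite of sleep quality → reverse-score.
reverse-coded value = 10 − response.
  item 1: 9
  item 2: 10 − 8 = 2
  item 3: 10 − 1 = 9
  item 4: 9
  item 5: 10 − 4 = 6
  item 6: 10 − 7 = 3
  item 7: 10 − 4 = 6
  item 8: 6
Total = 9 + 2 + 9 + 9 + 6 + 3 + 6 + 6 = 50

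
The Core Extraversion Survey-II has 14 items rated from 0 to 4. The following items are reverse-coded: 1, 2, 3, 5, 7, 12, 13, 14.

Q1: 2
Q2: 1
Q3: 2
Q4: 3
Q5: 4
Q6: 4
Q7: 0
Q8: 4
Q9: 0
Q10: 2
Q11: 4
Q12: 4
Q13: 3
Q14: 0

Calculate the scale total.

Reversing items 1, 2, 3, 5, 7, 12, 13, & 14 with 4 − raw:
Total = (4−2) + (4−1) + (4−2) + 3 + (4−4) + 4 + (4−0) + 4 + 0 + 2 + 4 + (4−4) + (4−3) + (4−0)
      = 2 + 3 + 2 + 3 + 0 + 4 + 4 + 4 + 0 + 2 + 4 + 0 + 1 + 4 = 33

33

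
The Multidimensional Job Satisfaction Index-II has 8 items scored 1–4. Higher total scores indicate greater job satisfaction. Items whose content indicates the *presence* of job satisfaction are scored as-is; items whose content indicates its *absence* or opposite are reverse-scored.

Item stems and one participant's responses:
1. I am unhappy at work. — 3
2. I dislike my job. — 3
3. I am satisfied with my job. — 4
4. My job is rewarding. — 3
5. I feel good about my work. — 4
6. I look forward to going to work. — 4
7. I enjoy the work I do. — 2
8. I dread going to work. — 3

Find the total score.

23

Items 1, 2, 8 describe the absence/opposite of job satisfaction → reverse-score.
on a 1–4 scale, reversed = 5 − raw.
  item 1: 5 − 3 = 2
  item 2: 5 − 3 = 2
  item 3: 4
  item 4: 3
  item 5: 4
  item 6: 4
  item 7: 2
  item 8: 5 − 3 = 2
Total = 2 + 2 + 4 + 3 + 4 + 4 + 2 + 2 = 23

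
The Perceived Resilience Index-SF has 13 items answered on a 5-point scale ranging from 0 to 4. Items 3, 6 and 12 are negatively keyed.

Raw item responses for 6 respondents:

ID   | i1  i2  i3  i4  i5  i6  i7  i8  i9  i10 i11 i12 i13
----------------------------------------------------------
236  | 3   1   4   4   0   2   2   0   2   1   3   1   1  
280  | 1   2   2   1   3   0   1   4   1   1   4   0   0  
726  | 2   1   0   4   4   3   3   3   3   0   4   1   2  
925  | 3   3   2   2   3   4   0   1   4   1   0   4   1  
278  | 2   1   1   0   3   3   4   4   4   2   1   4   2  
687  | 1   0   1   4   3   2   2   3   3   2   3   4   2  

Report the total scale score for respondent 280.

Respondent 280 raw: 1, 2, 2, 1, 3, 0, 1, 4, 1, 1, 4, 0, 0.
Reverse-coded (reversed = (0+4) − raw = 4 − raw):
  item 1: 1
  item 2: 2
  item 3: 4 − 2 = 2
  item 4: 1
  item 5: 3
  item 6: 4 − 0 = 4
  item 7: 1
  item 8: 4
  item 9: 1
  item 10: 1
  item 11: 4
  item 12: 4 − 0 = 4
  item 13: 0
Sum = 1 + 2 + 2 + 1 + 3 + 4 + 1 + 4 + 1 + 1 + 4 + 4 + 0 = 28

28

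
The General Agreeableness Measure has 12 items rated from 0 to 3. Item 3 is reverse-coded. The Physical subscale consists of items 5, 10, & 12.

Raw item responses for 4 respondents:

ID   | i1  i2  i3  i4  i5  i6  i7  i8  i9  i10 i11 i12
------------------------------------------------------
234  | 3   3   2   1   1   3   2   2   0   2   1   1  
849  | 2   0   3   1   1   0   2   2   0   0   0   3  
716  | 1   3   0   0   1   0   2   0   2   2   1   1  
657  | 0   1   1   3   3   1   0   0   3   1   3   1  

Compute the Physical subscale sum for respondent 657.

5

Respondent 657 raw: 0, 1, 1, 3, 3, 1, 0, 0, 3, 1, 3, 1.
Physical items: 5, 10, 12.
Reverse-coded (reversed = (0+3) − raw = 3 − raw):
  item 5: 3
  item 10: 1
  item 12: 1
Sum = 3 + 1 + 1 = 5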